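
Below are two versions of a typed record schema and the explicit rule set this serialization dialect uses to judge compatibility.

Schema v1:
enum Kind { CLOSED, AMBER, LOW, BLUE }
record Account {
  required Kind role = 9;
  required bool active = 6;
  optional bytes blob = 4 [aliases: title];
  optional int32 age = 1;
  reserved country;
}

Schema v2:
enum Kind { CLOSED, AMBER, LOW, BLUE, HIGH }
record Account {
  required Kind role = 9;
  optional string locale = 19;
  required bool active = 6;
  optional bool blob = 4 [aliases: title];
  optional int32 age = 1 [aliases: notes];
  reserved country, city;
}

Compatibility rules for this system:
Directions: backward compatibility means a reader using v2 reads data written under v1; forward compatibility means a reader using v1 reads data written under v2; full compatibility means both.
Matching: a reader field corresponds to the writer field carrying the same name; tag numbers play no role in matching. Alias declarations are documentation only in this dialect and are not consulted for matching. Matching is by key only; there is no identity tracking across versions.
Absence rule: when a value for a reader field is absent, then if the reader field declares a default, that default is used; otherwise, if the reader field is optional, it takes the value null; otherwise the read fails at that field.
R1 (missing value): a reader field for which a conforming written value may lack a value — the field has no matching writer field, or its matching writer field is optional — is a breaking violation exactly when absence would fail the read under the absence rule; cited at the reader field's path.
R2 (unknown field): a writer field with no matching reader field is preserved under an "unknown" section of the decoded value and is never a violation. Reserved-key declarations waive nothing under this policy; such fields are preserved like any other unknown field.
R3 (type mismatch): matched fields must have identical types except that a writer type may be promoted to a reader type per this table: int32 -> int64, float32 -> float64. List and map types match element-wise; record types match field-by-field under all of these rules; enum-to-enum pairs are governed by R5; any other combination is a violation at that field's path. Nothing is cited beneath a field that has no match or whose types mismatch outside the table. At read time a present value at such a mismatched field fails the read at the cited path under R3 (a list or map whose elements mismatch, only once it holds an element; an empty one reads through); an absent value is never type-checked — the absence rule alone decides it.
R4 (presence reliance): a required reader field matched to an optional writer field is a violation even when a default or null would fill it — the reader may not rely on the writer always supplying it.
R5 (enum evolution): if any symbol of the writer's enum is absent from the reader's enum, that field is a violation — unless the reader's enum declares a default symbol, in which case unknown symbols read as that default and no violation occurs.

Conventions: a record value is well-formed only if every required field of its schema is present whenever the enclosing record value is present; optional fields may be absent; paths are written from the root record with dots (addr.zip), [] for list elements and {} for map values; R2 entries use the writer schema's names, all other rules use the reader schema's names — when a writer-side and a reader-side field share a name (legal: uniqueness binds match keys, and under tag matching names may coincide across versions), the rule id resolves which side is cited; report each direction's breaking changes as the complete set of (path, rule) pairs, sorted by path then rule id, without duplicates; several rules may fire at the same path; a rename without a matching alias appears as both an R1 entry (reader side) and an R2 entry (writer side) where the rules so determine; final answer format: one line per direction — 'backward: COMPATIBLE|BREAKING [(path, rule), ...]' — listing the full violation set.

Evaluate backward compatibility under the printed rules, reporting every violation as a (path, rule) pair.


arrows below run writer -> reader for Account
backward pass over Account, reader schema v2, writer schema v1:
  writer required, Kind -> Kind: reader role maps from writer role
  locale has no writer counterpart
  writer required, bool -> bool: reader active maps from writer active
  writer optional, bytes -> bool: reader blob maps from writer blob
  writer optional, int32 -> int32: reader age maps from writer age
  R3 fires at blob
  => backward verdict for Account: BREAKING, 1 violation(s)
diffs on Account not affecting the asked answer:
  enum Kind (field role in record Account): symbol HIGH added -> affects forward compatibility only, which is not asked
  added field locale to record Account: optional string, tag 19 (in v2 it sits immediately before active) -> fires no rule on Account, leaving the asked answer as it is

backward: BREAKING [(blob, R3)]


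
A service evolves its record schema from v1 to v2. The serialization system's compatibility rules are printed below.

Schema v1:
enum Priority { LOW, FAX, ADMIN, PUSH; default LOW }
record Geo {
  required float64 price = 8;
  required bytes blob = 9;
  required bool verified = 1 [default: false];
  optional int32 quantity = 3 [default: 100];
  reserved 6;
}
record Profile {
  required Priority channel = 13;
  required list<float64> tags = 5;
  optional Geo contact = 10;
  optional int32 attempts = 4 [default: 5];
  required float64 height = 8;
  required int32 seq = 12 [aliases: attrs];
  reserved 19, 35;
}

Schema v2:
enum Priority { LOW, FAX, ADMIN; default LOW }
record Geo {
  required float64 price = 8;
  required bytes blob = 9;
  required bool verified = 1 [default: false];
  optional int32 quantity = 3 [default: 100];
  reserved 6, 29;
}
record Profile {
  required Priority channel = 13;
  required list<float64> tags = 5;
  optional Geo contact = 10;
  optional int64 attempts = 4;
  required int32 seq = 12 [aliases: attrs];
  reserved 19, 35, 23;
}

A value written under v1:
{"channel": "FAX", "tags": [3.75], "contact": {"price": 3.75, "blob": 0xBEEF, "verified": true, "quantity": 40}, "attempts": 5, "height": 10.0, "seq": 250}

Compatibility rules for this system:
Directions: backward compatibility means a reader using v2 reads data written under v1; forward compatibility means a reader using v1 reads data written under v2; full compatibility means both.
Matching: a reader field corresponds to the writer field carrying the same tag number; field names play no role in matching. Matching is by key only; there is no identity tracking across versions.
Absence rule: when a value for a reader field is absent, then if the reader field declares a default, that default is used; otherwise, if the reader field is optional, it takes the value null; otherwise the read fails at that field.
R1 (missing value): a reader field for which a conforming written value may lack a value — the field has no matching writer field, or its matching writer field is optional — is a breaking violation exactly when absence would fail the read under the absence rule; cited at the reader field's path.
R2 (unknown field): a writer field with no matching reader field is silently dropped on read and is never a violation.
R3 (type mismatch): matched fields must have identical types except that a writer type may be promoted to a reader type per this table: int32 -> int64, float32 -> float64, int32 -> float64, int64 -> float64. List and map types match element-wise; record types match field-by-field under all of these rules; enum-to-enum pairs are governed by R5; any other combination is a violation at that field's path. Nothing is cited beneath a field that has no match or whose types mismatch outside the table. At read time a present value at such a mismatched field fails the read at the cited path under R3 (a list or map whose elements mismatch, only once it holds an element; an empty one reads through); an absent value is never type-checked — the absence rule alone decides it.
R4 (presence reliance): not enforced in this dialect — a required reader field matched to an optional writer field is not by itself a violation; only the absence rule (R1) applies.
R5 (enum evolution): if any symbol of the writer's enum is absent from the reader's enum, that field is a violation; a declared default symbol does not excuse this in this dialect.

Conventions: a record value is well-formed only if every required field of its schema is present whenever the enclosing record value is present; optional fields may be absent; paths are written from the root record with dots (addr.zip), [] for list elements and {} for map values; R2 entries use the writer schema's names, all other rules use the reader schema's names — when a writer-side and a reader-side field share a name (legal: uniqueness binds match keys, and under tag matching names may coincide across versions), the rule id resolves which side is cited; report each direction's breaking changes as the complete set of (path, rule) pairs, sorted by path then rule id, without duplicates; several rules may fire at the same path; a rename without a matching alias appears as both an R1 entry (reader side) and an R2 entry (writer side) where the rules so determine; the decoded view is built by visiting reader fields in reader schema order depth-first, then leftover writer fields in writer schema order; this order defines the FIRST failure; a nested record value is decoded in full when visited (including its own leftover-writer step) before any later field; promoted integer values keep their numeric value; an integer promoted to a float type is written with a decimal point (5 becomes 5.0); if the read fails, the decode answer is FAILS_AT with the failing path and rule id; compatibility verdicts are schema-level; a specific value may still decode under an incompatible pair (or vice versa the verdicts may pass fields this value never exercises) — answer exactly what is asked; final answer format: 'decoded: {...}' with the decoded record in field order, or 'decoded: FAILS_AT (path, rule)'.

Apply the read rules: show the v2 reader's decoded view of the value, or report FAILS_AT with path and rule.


decoded: {"channel": "FAX", "tags": [3.75], "contact": {"price": 3.75, "blob": 0xBEEF, "verified": true, "quantity": 40}, "attempts": 5, "seq": 250}

arrows below run writer -> reader for Profile
decoding the Profile value with the v2 reader:
  channel := "FAX"
  tags := [3.75]
  contact.price := 3.75
  contact.blob := 0xBEEF
  contact.verified := true
  contact.quantity := 40
  attempts := 5 (int32 -> int64)
  seq := 250
  writer height: unknown -> dropped
  => decoded: {"channel": "FAX", "tags": [3.75], "contact": {"price": 3.75, "blob": 0xBEEF, "verified": true, "quantity": 40}, "attempts": 5, "seq": 250}
ruling out the remaining Profile differences:
  field attempts in record Profile: type int32 changed to int64 (its default is dropped) -> affects the rule determinations only; this particular Profile value decodes identically
  enum Priority (field channel in record Profile): symbol PUSH removed -> affects the rule determinations only; this particular Profile value decodes identically


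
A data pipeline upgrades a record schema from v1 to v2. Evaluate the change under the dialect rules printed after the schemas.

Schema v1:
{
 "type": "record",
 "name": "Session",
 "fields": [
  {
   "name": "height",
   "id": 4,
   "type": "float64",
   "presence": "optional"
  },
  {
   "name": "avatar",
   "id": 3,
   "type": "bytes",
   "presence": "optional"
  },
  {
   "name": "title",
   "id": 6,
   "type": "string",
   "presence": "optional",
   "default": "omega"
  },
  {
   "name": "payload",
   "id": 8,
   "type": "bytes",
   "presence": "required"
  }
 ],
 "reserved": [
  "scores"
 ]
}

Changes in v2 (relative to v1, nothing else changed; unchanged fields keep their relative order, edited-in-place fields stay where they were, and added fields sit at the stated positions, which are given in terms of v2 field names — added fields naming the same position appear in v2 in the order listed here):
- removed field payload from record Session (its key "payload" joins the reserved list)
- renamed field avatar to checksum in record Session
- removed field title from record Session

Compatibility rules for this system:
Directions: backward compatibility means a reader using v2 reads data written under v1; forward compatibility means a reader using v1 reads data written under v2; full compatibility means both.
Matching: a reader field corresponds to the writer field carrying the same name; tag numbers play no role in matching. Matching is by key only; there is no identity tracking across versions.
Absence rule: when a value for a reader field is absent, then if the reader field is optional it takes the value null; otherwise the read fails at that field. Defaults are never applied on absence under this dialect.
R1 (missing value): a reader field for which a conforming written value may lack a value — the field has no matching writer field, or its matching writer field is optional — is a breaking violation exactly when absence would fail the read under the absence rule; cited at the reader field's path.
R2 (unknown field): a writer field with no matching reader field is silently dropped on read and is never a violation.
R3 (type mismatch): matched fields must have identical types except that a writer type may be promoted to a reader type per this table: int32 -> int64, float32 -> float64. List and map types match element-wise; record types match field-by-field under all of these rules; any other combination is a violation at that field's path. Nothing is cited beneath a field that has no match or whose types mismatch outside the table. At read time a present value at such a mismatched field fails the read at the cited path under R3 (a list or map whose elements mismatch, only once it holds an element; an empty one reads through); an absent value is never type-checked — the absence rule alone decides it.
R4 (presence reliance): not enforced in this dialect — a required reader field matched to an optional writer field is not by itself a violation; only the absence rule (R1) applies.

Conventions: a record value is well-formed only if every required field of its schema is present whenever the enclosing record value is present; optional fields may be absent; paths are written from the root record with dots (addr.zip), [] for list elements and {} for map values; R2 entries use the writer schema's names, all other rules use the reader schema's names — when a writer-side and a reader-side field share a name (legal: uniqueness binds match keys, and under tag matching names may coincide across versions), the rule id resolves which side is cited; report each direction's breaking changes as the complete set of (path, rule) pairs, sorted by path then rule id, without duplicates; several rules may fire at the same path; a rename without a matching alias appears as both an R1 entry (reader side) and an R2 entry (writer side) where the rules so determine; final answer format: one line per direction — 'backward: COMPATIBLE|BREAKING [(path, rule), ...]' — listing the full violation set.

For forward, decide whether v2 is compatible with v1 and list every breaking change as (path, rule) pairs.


forward: BREAKING [(payload, R1)]

the writer's type comes first in each Session pair
forward for Session (reader v1, writer v2):
  height: paired with writer height (float64 -> float64; writer optional)
  avatar has no writer counterpart
  title has no writer counterpart
  payload has no writer counterpart
  leftover writer field: checksum
  breaking: (payload, R1)
  forward on Session therefore BREAKING (1)
checking off the Session differences that do not matter here:
  renamed field avatar to checksum in record Session -> no rule fires on it in Session's dialect; the asked verdict holds
  removed field title from record Session -> no rule fires on it in Session's dialect; the asked verdict holds


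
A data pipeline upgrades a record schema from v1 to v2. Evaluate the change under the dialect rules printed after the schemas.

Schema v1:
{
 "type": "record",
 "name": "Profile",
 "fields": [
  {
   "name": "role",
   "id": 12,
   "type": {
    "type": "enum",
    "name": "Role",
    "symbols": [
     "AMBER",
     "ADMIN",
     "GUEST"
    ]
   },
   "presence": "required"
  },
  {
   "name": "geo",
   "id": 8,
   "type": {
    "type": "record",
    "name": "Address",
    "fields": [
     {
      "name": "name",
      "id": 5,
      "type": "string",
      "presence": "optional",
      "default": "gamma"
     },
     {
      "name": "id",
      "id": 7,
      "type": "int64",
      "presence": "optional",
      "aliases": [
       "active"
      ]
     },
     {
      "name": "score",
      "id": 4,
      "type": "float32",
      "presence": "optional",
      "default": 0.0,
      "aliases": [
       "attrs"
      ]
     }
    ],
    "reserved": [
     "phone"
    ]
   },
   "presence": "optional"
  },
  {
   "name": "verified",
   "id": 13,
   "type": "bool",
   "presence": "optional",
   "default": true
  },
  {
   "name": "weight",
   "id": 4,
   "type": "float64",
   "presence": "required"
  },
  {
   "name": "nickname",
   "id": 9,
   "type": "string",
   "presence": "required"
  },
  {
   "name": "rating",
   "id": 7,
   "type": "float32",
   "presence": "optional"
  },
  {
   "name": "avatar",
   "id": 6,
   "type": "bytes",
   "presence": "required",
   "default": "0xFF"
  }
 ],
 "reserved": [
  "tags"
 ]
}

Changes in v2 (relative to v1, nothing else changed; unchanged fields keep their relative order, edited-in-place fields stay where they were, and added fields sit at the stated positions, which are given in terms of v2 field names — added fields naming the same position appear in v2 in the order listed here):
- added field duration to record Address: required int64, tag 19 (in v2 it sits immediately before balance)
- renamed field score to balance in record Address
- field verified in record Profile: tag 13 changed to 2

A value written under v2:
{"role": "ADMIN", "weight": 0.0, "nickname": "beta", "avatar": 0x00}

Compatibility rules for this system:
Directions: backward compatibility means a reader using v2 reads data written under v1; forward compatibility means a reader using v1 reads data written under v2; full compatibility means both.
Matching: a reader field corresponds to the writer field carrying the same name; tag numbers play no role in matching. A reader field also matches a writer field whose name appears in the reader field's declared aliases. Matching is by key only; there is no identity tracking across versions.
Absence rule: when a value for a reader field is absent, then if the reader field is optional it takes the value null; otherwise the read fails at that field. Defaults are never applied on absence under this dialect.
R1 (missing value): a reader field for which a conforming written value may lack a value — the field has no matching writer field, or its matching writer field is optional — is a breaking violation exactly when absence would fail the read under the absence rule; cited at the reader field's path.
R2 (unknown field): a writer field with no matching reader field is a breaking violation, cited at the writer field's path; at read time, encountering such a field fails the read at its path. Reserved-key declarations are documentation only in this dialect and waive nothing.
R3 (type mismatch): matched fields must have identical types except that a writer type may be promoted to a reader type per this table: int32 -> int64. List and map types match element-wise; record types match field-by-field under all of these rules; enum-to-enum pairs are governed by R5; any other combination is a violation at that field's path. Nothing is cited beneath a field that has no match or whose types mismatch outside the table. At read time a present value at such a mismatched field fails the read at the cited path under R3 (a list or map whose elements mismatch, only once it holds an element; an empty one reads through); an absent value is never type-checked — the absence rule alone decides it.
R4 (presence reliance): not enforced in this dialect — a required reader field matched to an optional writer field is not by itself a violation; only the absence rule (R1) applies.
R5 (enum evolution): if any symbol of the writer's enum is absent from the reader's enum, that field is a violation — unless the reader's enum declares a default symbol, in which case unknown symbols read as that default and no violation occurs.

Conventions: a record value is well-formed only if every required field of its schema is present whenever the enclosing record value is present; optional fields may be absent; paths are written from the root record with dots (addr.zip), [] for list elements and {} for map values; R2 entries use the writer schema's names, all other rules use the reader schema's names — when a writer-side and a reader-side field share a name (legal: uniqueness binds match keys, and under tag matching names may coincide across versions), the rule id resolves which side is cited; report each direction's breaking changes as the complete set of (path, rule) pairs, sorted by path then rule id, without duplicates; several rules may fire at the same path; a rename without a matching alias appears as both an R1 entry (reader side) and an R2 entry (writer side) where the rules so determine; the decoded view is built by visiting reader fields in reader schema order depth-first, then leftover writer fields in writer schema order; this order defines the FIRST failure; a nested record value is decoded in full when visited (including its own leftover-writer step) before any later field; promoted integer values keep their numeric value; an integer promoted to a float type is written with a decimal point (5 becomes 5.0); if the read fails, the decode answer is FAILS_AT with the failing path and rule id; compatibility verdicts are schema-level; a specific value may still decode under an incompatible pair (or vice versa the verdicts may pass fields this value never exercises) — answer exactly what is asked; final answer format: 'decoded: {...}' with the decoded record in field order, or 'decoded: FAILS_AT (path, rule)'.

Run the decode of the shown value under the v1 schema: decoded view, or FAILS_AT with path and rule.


each type pair in Profile: writer, then reader
decode (reader v1):
  role := "ADMIN"
  geo := null (absent, optional -> null)
  verified := null (absent, optional -> null)
  weight := 0.0
  nickname := "beta"
  rating := null (absent, optional -> null)
  avatar := 0x00
  => decoded: {"role": "ADMIN", "geo": null, "verified": null, "weight": 0.0, "nickname": "beta", "rating": null, "avatar": 0x00}
ruling out the remaining Profile differences:
  added field duration to record Address: required int64, tag 19 (in v2 it sits immediately before balance) -> a verdict-level change on Profile — the shown value reads the same
  renamed field score to balance in record Address -> a verdict-level change on Profile — the shown value reads the same
  field verified in record Profile: tag 13 changed to 2 -> inert under this dialect — no rule fires on Profile and the result does not move

decoded: {"role": "ADMIN", "geo": null, "verified": null, "weight": 0.0, "nickname": "beta", "rating": null, "avatar": 0x00}


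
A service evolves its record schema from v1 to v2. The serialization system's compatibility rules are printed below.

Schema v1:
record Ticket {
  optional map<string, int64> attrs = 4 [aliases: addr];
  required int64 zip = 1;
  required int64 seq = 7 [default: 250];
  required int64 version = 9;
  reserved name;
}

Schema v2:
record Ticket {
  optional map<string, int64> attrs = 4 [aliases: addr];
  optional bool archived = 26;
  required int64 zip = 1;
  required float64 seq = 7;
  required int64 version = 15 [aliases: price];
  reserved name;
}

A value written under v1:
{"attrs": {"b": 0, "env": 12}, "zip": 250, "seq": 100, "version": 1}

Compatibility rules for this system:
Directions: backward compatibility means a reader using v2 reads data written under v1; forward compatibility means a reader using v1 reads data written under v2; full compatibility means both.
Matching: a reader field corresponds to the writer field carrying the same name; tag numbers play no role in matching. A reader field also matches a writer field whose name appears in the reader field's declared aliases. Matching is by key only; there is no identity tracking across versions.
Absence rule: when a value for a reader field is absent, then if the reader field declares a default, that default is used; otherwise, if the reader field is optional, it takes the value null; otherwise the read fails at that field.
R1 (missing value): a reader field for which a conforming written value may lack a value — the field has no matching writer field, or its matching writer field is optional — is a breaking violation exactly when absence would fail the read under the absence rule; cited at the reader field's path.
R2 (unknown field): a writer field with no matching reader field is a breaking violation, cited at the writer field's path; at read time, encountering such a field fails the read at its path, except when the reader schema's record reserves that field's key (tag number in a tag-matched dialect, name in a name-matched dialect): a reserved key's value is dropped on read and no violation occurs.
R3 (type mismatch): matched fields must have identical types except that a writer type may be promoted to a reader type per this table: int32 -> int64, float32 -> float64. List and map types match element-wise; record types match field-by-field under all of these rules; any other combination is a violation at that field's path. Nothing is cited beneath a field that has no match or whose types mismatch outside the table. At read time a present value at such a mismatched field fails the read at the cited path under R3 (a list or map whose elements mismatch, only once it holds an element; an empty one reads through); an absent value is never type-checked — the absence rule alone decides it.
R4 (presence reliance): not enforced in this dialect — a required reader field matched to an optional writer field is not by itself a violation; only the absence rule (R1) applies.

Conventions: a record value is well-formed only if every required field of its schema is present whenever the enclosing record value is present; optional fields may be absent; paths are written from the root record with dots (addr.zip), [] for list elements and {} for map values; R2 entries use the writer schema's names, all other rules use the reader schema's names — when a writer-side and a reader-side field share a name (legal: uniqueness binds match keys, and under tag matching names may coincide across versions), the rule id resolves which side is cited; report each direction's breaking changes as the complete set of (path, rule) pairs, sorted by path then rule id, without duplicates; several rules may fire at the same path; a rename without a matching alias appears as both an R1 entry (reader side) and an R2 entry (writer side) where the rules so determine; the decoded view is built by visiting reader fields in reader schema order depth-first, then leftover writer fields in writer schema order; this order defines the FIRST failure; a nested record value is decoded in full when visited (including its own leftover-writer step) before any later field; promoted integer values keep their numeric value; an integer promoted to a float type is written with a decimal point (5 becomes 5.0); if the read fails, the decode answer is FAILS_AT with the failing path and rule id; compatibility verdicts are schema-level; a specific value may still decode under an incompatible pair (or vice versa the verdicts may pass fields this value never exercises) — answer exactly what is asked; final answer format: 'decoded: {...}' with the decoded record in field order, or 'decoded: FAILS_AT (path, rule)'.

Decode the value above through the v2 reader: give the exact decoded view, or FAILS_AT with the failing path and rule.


the writer's type comes first in each Ticket pair
decode walk for Ticket under reader schema v2:
  attrs := {"b": 0, "env": 12}
  archived := null (not supplied -> null)
  zip := 250
  read fails at seq under R3
  => FAILS_AT (seq, R3)
remaining Ticket differences; none change what is asked:
  field version in record Ticket: tag 9 changed to 15 -> no rule fires on it and the decoded Ticket view is identical with or without it
  added field archived to record Ticket: optional bool, tag 26 (in v2 it sits immediately before zip) -> matters for Ticket compatibility verdicts, not for this value's decode

decoded: FAILS_AT (seq, R3)


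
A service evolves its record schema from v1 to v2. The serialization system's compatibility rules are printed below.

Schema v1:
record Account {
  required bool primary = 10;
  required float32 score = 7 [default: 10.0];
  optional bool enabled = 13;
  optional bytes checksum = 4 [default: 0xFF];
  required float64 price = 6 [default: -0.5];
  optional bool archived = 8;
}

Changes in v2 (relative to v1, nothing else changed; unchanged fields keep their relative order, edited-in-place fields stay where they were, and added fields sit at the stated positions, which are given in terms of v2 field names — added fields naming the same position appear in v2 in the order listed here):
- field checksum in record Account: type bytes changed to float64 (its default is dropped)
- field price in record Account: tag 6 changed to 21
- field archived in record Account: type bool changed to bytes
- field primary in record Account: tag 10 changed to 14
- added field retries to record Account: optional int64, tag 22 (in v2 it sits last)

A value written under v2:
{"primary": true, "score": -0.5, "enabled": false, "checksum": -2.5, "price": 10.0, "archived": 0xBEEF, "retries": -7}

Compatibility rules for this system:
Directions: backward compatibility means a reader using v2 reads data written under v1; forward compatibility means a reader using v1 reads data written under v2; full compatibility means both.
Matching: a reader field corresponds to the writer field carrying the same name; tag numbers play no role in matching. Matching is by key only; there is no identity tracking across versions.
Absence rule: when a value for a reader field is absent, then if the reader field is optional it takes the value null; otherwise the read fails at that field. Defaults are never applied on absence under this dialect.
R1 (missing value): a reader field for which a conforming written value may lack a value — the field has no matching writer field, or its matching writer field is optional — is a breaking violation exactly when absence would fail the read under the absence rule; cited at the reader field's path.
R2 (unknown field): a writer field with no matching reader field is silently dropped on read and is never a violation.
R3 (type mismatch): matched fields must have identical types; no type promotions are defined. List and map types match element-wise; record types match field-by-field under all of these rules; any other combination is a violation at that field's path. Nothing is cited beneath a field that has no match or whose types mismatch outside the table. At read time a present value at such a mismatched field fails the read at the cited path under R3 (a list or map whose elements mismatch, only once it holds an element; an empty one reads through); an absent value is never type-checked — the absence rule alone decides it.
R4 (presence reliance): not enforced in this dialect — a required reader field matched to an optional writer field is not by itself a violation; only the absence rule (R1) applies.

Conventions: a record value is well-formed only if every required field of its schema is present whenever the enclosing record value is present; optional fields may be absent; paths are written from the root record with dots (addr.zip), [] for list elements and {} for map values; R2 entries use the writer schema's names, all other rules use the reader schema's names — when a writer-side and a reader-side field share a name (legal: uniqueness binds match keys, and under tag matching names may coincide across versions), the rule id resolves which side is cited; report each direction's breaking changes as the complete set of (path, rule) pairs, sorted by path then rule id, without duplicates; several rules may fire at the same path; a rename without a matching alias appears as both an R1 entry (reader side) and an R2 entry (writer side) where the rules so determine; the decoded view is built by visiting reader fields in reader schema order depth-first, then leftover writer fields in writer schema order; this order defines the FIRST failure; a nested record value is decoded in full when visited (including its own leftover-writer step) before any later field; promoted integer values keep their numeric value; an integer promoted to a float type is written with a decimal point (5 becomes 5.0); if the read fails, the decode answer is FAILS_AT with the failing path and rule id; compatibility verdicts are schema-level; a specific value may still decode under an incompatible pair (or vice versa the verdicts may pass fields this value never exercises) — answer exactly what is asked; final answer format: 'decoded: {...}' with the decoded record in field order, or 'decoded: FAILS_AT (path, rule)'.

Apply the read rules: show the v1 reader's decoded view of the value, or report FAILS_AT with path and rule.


each type pair in Account: writer, then reader
decode (reader v1):
  primary := true
  score := -0.5
  enabled := false
  read fails at checksum under R3
  => FAILS_AT (checksum, R3)
ruling out the remaining Account differences:
  field price in record Account: tag 6 changed to 21 -> triggers nothing under the printed rules; the Account answer is the same either way
  field archived in record Account: type bool changed to bytes -> changes Account's schema-level verdicts only — the decode of this value is the same
  field primary in record Account: tag 10 changed to 14 -> triggers nothing under the printed rules; the Account answer is the same either way
  added field retries to record Account: optional int64, tag 22 (in v2 it sits last) -> triggers nothing under the printed rules; the Account answer is the same either way

decoded: FAILS_AT (checksum, R3)


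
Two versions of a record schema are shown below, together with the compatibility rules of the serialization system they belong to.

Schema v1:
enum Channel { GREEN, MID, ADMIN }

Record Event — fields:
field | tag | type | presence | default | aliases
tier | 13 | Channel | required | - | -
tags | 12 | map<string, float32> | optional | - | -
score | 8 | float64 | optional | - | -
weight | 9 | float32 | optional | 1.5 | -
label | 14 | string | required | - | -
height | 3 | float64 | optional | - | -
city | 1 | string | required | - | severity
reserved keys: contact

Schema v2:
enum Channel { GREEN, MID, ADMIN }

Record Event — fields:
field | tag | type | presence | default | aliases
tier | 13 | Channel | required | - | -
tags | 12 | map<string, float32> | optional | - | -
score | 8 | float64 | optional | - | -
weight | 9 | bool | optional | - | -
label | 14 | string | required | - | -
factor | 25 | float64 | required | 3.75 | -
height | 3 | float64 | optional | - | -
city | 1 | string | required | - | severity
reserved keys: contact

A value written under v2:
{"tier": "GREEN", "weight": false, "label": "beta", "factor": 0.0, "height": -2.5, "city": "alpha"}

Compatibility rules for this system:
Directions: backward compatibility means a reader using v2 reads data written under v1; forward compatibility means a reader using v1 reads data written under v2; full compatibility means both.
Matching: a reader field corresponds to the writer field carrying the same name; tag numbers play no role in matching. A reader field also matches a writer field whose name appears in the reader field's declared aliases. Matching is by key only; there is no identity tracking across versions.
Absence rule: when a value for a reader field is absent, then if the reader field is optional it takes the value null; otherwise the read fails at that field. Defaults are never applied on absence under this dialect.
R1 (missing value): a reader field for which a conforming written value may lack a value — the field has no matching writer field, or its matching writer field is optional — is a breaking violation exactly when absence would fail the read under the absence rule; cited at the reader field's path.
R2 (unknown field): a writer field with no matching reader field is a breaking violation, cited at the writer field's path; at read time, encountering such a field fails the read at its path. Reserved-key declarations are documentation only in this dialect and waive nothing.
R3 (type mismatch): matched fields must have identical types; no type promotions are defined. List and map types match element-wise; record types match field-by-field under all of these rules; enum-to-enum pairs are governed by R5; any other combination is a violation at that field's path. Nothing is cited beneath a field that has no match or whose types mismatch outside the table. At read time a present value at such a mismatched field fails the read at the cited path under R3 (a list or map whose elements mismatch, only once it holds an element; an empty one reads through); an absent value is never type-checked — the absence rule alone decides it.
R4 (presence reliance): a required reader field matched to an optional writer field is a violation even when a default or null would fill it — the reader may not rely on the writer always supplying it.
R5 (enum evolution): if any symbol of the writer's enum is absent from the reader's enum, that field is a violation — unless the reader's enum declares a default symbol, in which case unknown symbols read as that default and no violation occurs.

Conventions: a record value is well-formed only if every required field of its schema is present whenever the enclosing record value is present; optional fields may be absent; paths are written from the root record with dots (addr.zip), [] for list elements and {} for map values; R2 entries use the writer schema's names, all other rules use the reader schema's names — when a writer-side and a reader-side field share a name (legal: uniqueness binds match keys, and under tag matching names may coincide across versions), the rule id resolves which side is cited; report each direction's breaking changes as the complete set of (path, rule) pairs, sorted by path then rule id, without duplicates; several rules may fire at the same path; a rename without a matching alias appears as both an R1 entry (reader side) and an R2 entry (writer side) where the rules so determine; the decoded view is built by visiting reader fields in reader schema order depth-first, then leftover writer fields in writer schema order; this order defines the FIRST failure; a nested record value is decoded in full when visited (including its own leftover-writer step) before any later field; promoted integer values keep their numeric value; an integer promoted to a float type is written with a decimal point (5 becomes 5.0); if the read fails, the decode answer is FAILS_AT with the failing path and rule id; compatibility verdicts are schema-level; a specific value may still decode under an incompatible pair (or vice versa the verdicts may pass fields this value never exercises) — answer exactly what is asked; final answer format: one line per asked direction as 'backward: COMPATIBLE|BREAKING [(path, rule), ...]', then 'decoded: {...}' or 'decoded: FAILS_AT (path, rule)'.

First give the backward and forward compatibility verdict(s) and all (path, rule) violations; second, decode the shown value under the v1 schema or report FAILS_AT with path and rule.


the writer's type comes first in each Event pair
backward pass over Event, reader schema v2, writer schema v1:
  tier: paired with writer tier (Channel -> Channel; writer required)
  tags: paired with writer tags (map<string, float32> -> map<string, float32>; writer optional)
  score: paired with writer score (float64 -> float64; writer optional)
  weight: paired with writer weight (float32 -> bool; writer optional)
  label: paired with writer label (string -> string; writer required)
  no writer field matches reader factor
  height: paired with writer height (float64 -> float64; writer optional)
  city: paired with writer city (string -> string; writer required)
  breaking: (factor, R1)
  breaking: (weight, R3)
  => backward verdict for Event: BREAKING, 2 violation(s)
forward pass over Event, reader schema v1, writer schema v2:
  tier: paired with writer tier (Channel -> Channel; writer required)
  tags: paired with writer tags (map<string, float32> -> map<string, float32>; writer optional)
  score: paired with writer score (float64 -> float64; writer optional)
  weight: paired with writer weight (bool -> float32; writer optional)
  label: paired with writer label (string -> string; writer required)
  height: paired with writer height (float64 -> float64; writer optional)
  city: paired with writer city (string -> string; writer required)
  leftover writer field: factor
  breaking: (factor, R2)
  breaking: (weight, R3)
  => forward verdict for Event: BREAKING, 2 violation(s)
decode walk for Event under reader schema v1:
  tier := "GREEN"
  tags := null (absent, optional -> null)
  score := null (absent, optional -> null)
  read fails at weight under R3
  => FAILS_AT (weight, R3)

backward: BREAKING [(factor, R1), (weight, R3)]; forward: BREAKING [(factor, R2), (weight, R3)]; decoded: FAILS_AT (weight, R3)
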